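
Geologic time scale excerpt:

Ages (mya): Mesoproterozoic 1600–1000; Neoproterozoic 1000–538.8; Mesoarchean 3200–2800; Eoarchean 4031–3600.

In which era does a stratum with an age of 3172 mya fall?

Mesoarchean

3172 Ma lies between 3200 and 2800 Ma, so it falls in the Mesoarchean.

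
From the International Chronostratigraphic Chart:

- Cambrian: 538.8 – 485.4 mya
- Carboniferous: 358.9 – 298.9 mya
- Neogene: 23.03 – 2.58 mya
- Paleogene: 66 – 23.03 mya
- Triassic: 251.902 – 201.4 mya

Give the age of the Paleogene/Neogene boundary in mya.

23.03 mya

The Paleogene ends and the Neogene begins at 23.03 mya.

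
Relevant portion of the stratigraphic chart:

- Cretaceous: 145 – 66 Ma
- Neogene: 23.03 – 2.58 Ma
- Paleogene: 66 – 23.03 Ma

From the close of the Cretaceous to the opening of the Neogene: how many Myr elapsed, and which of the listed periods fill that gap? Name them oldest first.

42.97 million years; Paleogene

The Cretaceous closes at 66 Ma and the Neogene opens at 23.03 Ma, so the interval is 66 − 23.03 = 42.97 Myr.
A period fits inside if it starts at or after 66 Ma and ends at or before 23.03 Ma; oldest first that gives Paleogene.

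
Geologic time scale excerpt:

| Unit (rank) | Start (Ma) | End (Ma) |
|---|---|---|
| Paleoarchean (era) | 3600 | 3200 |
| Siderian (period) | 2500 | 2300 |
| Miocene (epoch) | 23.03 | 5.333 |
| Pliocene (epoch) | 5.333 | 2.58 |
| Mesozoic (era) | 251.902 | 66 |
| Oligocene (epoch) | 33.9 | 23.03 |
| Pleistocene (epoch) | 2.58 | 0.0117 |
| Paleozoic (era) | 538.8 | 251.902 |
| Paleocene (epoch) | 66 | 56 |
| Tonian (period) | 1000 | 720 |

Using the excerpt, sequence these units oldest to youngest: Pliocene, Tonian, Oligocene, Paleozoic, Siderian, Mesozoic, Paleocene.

Siderian → Tonian → Paleozoic → Mesozoic → Paleocene → Oligocene → Pliocene

Sorting by start age (descending Ma, since larger Ma = older): Siderian start 2500, Tonian start 1000, Paleozoic start 538.8, Mesozoic start 251.902, Paleocene start 66, Oligocene start 33.9, Pliocene start 5.333.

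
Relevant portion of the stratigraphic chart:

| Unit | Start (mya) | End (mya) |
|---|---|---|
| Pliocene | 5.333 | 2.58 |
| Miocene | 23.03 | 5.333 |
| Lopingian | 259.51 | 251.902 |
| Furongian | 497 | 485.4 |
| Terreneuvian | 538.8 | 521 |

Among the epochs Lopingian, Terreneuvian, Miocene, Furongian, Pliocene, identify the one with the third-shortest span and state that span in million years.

Start − end for each: Lopingian 259.51 − 251.902 = 7.608; Terreneuvian 538.8 − 521 = 17.8; Miocene 23.03 − 5.333 = 17.697; Furongian 497 − 485.4 = 11.6; Pliocene 5.333 − 2.58 = 2.753.
Ranking these from shortest: Pliocene < Lopingian < Furongian < Miocene < Terreneuvian.
Position 3 in that ranking is Furongian, which lasted 11.6 Myr.

Furongian, 11.6 million years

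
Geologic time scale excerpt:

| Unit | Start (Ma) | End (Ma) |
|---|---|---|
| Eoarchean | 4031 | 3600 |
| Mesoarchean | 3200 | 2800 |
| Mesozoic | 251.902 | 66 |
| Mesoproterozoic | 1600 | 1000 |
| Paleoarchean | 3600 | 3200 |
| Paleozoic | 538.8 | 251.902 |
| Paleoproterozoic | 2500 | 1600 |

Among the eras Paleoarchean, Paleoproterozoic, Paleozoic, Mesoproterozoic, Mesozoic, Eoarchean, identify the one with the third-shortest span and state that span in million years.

Paleoarchean, 400 million years

Durations: Paleoarchean 400; Paleoproterozoic 900; Paleozoic 286.898; Mesoproterozoic 600; Mesozoic 185.902; Eoarchean 431 Myr.
Sorted shortest-first: Mesozoic (185.902), Paleozoic (286.898), Paleoarchean (400), Eoarchean (431), Mesoproterozoic (600), Paleoproterozoic (900).
The third shortest is Paleoarchean at 400 Myr.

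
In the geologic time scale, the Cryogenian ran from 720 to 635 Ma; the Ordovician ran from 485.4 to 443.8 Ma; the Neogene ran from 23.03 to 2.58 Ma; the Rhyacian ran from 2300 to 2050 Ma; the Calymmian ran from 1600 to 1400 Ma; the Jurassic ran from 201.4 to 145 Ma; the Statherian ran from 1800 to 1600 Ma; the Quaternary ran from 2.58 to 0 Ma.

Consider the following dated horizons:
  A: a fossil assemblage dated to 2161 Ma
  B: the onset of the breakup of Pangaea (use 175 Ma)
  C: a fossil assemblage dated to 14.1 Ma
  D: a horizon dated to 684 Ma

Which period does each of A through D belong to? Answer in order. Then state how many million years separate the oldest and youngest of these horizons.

A — Rhyacian; B — Jurassic; C — Neogene; D — Cryogenian; span 2146.9 million years

Match each age against the start–end ranges in the excerpt: A = 2161 Ma → Rhyacian (2300–2050); B = 175 Ma → Jurassic (201.4–145); C = 14.1 Ma → Neogene (23.03–2.58); D = 684 Ma → Cryogenian (720–635).
The largest age is 2161 Ma and the smallest is 14.1 Ma; their difference is 2146.9 Myr.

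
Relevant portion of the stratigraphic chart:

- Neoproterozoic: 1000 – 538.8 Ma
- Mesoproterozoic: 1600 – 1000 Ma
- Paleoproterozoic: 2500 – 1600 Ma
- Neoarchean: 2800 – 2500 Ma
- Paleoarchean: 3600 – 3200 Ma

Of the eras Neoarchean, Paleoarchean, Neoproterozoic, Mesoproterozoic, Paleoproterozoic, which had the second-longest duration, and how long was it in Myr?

Mesoproterozoic, 600 million years

Start − end for each: Neoarchean 2800 − 2500 = 300; Paleoarchean 3600 − 3200 = 400; Neoproterozoic 1000 − 538.8 = 461.2; Mesoproterozoic 1600 − 1000 = 600; Paleoproterozoic 2500 − 1600 = 900.
Ranking these from longest: Paleoproterozoic > Mesoproterozoic > Neoproterozoic > Paleoarchean > Neoarchean.
Position 2 in that ranking is Mesoproterozoic, which lasted 600 Myr.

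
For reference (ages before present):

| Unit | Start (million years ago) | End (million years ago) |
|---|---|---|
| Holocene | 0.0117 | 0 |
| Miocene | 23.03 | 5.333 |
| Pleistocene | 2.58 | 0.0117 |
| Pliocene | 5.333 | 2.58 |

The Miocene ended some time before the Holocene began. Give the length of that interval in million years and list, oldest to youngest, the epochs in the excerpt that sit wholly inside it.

5.3213 million years; Pliocene, Pleistocene

The Miocene closes at 5.333 Ma and the Holocene opens at 0.0117 Ma, so the interval is 5.333 − 0.0117 = 5.3213 Myr.
An epoch fits inside if it starts at or after 5.333 Ma and ends at or before 0.0117 Ma; oldest first that gives Pliocene, Pleistocene.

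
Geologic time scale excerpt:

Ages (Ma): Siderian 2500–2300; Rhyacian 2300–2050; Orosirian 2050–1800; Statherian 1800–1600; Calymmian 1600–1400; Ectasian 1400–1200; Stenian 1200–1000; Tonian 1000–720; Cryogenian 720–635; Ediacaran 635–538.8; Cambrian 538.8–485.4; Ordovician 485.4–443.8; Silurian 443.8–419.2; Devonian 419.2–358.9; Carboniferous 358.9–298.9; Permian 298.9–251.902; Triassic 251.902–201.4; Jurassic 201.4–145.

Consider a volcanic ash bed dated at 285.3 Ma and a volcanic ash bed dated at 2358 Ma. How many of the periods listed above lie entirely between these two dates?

14

2358 Ma sits inside the Siderian (2500–2300) and 285.3 Ma inside the Permian (298.9–251.902); neither of those is wholly between the two dates.
The listed periods lying completely between them are Rhyacian, Orosirian, Statherian, Calymmian, Ectasian, Stenian, Tonian, Cryogenian, Ediacaran, Cambrian, Ordovician, Silurian, Devonian, Carboniferous — 14 in all.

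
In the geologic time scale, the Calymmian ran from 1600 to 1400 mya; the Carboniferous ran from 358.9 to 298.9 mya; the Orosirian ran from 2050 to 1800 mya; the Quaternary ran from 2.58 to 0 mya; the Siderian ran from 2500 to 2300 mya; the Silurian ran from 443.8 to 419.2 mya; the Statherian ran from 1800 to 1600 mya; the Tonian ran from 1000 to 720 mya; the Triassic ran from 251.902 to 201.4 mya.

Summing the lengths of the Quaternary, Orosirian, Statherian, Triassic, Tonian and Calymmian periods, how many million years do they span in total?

Each duration: Quaternary = 2.58; Orosirian = 250; Statherian = 200; Triassic = 50.502; Tonian = 280; Calymmian = 200.
Sum: 2.58 + 250 + 200 + 50.502 + 280 + 200 = 983.082 Myr.

983.082 million years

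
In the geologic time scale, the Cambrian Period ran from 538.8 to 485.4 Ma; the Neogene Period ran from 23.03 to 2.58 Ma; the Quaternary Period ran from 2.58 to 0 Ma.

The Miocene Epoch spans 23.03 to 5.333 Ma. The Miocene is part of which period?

Neogene

The Miocene (23.03–5.333 Ma) lies entirely within 23.03–2.58 Ma, the Neogene Period.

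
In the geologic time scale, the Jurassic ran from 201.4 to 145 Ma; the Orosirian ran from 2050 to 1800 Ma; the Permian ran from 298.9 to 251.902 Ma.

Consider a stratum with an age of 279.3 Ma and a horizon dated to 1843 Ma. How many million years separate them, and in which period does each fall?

Elapsed time: 1843 − 279.3 = 1563.7 Myr.
279.3 Ma lies within 298.9–251.902 Ma: Permian.
1843 Ma lies within 2050–1800 Ma: Orosirian.

1563.7 million years apart; the first in the Permian, the second in the Orosirian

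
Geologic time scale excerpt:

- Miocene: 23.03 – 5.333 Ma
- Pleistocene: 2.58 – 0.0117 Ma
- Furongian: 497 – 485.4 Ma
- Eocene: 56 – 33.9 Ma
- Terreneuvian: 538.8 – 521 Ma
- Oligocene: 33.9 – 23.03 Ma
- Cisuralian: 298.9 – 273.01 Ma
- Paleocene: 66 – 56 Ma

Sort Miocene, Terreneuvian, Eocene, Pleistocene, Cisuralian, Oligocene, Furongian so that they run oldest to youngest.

Read off each span (Ma): Miocene 23.03–5.333; Terreneuvian 538.8–521; Eocene 56–33.9; Pleistocene 2.58–0.0117; Cisuralian 298.9–273.01; Oligocene 33.9–23.03; Furongian 497–485.4.
Larger Ma is older, so oldest→youngest is Terreneuvian, Furongian, Cisuralian, Eocene, Oligocene, Miocene, Pleistocene.

Terreneuvian → Furongian → Cisuralian → Eocene → Oligocene → Miocene → Pleistocene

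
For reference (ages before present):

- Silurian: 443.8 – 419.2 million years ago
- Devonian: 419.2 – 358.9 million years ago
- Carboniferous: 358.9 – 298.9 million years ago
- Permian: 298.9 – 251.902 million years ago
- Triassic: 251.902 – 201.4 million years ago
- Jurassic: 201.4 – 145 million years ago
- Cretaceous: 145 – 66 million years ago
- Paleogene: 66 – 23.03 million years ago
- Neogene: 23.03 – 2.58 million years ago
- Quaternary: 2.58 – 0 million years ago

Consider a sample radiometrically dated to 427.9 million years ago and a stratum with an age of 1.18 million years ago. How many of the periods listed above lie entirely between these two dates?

8

The older date is 427.9 Ma and the younger is 1.18 Ma.
Periods with start < 427.9 and end > 1.18 Ma: Devonian (419.2–358.9), Carboniferous (358.9–298.9), Permian (298.9–251.902), Triassic (251.902–201.4), Jurassic (201.4–145), Cretaceous (145–66), Paleogene (66–23.03), Neogene (23.03–2.58).
That is 8 complete periods.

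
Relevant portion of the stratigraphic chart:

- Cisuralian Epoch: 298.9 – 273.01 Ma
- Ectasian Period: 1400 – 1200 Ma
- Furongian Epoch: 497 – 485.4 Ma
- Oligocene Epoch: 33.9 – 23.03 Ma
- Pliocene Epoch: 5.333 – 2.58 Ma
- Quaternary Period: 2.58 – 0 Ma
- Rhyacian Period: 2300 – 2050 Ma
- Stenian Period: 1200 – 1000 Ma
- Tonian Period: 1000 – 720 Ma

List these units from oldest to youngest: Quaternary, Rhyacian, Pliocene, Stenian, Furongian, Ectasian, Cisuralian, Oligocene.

Sorting by start age (descending Ma, since larger Ma = older): Rhyacian start 2300, Ectasian start 1400, Stenian start 1200, Furongian start 497, Cisuralian start 298.9, Oligocene start 33.9, Pliocene start 5.333, Quaternary start 2.58.

Rhyacian, then Ectasian, then Stenian, then Furongian, then Cisuralian, then Oligocene, then Pliocene, then Quaternary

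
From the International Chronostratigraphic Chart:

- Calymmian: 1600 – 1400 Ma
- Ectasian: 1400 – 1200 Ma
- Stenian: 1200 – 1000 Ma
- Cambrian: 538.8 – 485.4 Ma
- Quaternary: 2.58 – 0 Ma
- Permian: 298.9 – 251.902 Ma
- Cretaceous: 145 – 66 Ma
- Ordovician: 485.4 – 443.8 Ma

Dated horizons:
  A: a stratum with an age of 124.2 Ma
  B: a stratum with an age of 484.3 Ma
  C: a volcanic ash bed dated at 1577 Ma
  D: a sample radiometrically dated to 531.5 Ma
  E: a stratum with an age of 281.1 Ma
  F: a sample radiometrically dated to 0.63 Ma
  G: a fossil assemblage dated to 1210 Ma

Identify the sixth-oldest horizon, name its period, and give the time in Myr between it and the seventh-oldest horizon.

Larger Ma means older, so oldest first: C 1577 > G 1210 > D 531.5 > B 484.3 > E 281.1 > A 124.2 > F 0.63.
Counting 6 along gives A (124.2 Ma); the excerpt puts that inside the Cretaceous, 145–66 Ma.
Next in line is F (0.63 Ma), and 124.2 − 0.63 = 123.57 Myr.

A, in the Cretaceous; 123.57 million years to F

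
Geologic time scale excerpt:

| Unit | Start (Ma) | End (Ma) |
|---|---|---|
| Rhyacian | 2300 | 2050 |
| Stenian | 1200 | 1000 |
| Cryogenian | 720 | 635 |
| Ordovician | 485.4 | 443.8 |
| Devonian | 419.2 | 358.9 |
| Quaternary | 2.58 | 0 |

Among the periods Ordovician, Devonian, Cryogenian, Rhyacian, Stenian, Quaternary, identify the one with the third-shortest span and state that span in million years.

Devonian, 60.3 million years

Durations: Ordovician 41.6; Devonian 60.3; Cryogenian 85; Rhyacian 250; Stenian 200; Quaternary 2.58 Myr.
Sorted shortest-first: Quaternary (2.58), Ordovician (41.6), Devonian (60.3), Cryogenian (85), Stenian (200), Rhyacian (250).
The third shortest is Devonian at 60.3 Myr.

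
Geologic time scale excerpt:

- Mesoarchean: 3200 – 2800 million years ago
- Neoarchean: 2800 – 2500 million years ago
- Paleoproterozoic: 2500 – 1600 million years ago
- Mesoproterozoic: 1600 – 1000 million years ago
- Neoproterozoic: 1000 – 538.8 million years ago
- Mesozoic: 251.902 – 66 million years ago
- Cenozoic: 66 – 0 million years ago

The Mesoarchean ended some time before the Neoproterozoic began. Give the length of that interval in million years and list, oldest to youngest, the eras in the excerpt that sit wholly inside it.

End of Mesoarchean = 2800 Ma; start of Neoproterozoic = 1000 Ma.
Gap = 2800 − 1000 = 1800 Myr.
Eras wholly inside 2800–1000 Ma: Neoarchean (2800–2500), Paleoproterozoic (2500–1600), Mesoproterozoic (1600–1000).

1800 million years; Neoarchean, Paleoproterozoic, Mesoproterozoic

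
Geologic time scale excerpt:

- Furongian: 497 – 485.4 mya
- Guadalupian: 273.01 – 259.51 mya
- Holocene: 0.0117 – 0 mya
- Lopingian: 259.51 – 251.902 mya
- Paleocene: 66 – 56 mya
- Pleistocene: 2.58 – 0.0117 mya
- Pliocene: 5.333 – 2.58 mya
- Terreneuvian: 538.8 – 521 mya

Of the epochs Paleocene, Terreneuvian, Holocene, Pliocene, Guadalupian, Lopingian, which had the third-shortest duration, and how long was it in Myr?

Lopingian, 7.608 million years

Durations: Paleocene 10; Terreneuvian 17.8; Holocene 0.0117; Pliocene 2.753; Guadalupian 13.5; Lopingian 7.608 Myr.
Sorted shortest-first: Holocene (0.0117), Pliocene (2.753), Lopingian (7.608), Paleocene (10), Guadalupian (13.5), Terreneuvian (17.8).
The third shortest is Lopingian at 7.608 Myr.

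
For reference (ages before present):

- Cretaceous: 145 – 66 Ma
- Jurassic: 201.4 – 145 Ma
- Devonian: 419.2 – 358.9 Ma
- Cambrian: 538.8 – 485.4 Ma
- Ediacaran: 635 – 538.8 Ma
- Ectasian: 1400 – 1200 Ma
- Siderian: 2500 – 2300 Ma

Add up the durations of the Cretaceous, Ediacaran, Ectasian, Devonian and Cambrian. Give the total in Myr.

Duration is start − end for each: (145 − 66) + (635 − 538.8) + (1400 − 1200) + (419.2 − 358.9) + (538.8 − 485.4).
That is 79 + 96.2 + 200 + 60.3 + 53.4, which totals 488.9 million years.

488.9 million years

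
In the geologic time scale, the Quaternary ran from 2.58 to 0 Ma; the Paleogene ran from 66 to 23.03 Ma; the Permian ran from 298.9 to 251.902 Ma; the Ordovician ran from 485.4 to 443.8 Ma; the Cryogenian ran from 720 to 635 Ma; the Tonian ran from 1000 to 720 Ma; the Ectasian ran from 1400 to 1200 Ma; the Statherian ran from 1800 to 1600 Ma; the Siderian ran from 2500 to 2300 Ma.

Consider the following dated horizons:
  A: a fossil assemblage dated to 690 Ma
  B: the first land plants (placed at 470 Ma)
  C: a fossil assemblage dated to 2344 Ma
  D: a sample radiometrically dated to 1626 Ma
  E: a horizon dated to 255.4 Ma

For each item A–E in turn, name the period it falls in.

A — Cryogenian; B — Ordovician; C — Siderian; D — Statherian; E — Permian

Match each age against the start–end ranges in the excerpt: A = 690 Ma → Cryogenian (720–635); B = 470 Ma → Ordovician (485.4–443.8); C = 2344 Ma → Siderian (2500–2300); D = 1626 Ma → Statherian (1800–1600); E = 255.4 Ma → Permian (298.9–251.902).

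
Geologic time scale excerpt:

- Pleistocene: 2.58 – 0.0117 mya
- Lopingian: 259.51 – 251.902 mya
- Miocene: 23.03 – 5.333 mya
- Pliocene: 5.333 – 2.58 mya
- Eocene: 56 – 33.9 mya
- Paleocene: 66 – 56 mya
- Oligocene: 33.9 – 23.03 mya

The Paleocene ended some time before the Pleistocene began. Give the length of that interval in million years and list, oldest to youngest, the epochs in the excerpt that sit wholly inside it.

53.42 million years; Eocene, Oligocene, Miocene, Pliocene

The Paleocene closes at 56 Ma and the Pleistocene opens at 2.58 Ma, so the interval is 56 − 2.58 = 53.42 Myr.
An epoch fits inside if it starts at or after 56 Ma and ends at or before 2.58 Ma; oldest first that gives Eocene, Oligocene, Miocene, Pliocene.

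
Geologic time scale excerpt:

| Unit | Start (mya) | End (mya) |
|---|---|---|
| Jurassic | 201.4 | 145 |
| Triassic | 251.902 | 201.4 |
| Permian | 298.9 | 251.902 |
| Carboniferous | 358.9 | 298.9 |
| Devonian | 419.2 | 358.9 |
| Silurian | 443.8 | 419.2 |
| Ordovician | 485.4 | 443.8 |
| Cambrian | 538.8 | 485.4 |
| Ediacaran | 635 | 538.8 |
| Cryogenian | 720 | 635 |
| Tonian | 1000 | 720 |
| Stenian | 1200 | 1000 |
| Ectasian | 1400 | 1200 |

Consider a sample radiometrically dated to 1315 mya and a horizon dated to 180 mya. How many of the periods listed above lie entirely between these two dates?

11

1315 Ma sits inside the Ectasian (1400–1200) and 180 Ma inside the Jurassic (201.4–145); neither of those is wholly between the two dates.
The listed periods lying completely between them are Stenian, Tonian, Cryogenian, Ediacaran, Cambrian, Ordovician, Silurian, Devonian, Carboniferous, Permian, Triassic — 11 in all.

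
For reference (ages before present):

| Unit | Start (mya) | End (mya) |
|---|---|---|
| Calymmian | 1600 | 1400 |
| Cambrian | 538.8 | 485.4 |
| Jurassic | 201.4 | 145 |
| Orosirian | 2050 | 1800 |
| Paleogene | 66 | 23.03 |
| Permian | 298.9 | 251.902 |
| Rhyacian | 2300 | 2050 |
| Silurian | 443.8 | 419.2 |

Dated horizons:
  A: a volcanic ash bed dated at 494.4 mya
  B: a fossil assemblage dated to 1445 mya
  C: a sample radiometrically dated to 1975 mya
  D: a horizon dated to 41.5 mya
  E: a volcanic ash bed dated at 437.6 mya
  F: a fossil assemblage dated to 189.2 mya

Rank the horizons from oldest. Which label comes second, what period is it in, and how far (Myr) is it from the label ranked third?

Sorted oldest-first by Ma: C (1975), B (1445), A (494.4), E (437.6), F (189.2), D (41.5).
The second oldest is B at 1445 Ma, which lies in 1600–1400 Ma: the Calymmian.
The third oldest is A at 494.4 Ma; separation = |1445 − 494.4| = 950.6 Myr.

B, in the Calymmian; 950.6 million years to A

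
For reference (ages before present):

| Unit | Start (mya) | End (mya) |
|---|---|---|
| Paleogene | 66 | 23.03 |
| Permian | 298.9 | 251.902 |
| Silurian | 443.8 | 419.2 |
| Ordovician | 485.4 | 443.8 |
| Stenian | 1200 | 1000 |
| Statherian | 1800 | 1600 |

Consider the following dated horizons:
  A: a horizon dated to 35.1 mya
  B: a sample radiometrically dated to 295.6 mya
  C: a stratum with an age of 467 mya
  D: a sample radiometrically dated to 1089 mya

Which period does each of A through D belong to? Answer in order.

A: 35.1 Ma lies in 66–23.03 Ma, so Paleogene.
B: 295.6 Ma lies in 298.9–251.902 Ma, so Permian.
C: 467 Ma lies in 485.4–443.8 Ma, so Ordovician.
D: 1089 Ma lies in 1200–1000 Ma, so Stenian.

A — Paleogene; B — Permian; C — Ordovician; D — Stenian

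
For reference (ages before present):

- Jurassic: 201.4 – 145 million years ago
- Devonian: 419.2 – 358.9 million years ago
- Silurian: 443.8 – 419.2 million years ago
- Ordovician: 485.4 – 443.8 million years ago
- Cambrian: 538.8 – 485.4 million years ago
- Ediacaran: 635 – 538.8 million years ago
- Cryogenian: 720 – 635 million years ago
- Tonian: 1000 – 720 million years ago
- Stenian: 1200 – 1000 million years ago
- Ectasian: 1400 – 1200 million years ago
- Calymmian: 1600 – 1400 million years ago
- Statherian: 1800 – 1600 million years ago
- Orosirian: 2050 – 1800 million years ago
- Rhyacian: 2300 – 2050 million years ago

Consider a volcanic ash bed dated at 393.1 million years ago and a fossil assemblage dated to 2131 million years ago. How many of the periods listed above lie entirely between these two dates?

2131 Ma sits inside the Rhyacian (2300–2050) and 393.1 Ma inside the Devonian (419.2–358.9); neither of those is wholly between the two dates.
The listed periods lying completely between them are Orosirian, Statherian, Calymmian, Ectasian, Stenian, Tonian, Cryogenian, Ediacaran, Cambrian, Ordovician, Silurian — 11 in all.

11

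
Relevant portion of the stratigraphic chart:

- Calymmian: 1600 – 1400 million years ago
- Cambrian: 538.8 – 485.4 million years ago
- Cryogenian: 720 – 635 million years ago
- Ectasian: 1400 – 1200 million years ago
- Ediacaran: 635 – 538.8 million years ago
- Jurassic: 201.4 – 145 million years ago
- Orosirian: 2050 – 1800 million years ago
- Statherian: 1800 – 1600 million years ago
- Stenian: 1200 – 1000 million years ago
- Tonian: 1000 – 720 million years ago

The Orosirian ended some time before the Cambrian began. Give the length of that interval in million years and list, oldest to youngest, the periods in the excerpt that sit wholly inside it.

The Orosirian closes at 1800 Ma and the Cambrian opens at 538.8 Ma, so the interval is 1800 − 538.8 = 1261.2 Myr.
A period fits inside if it starts at or after 1800 Ma and ends at or before 538.8 Ma; oldest first that gives Statherian, Calymmian, Ectasian, Stenian, Tonian, Cryogenian, Ediacaran.

1261.2 million years; Statherian, Calymmian, Ectasian, Stenian, Tonian, Cryogenian, Ediacaran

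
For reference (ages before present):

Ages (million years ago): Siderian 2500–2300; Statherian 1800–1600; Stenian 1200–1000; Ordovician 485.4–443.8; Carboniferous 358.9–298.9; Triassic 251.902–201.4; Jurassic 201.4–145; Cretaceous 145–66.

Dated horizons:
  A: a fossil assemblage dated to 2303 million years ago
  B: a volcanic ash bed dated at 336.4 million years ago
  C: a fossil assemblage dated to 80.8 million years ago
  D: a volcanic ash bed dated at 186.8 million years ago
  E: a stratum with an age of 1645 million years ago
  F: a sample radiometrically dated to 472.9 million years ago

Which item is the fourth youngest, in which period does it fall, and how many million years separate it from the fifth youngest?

Smaller Ma means younger, so youngest first: C 80.8 < D 186.8 < B 336.4 < F 472.9 < E 1645 < A 2303.
Counting 4 along gives F (472.9 Ma); the excerpt puts that inside the Ordovician, 485.4–443.8 Ma.
Next in line is E (1645 Ma), and 1645 − 472.9 = 1172.1 Myr.

F, in the Ordovician; 1172.1 million years to E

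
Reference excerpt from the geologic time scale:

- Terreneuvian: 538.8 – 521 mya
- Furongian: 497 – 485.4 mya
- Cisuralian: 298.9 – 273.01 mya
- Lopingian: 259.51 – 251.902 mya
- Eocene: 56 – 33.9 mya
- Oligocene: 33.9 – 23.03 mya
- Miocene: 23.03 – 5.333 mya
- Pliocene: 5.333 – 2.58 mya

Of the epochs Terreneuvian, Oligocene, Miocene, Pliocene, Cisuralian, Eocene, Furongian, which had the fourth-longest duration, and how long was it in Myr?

Miocene, 17.697 million years

Durations: Terreneuvian 17.8; Oligocene 10.87; Miocene 17.697; Pliocene 2.753; Cisuralian 25.89; Eocene 22.1; Furongian 11.6 Myr.
Sorted longest-first: Cisuralian (25.89), Eocene (22.1), Terreneuvian (17.8), Miocene (17.697), Furongian (11.6), Oligocene (10.87), Pliocene (2.753).
The fourth longest is Miocene at 17.697 Myr.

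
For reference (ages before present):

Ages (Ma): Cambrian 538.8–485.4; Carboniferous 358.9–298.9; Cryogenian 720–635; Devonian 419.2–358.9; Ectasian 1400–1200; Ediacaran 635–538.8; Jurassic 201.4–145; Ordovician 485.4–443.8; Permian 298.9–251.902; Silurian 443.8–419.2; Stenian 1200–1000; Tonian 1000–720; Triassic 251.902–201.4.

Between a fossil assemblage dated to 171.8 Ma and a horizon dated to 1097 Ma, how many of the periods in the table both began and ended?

1097 Ma sits inside the Stenian (1200–1000) and 171.8 Ma inside the Jurassic (201.4–145); neither of those is wholly between the two dates.
The listed periods lying completely between them are Tonian, Cryogenian, Ediacaran, Cambrian, Ordovician, Silurian, Devonian, Carboniferous, Permian, Triassic — 10 in all.

10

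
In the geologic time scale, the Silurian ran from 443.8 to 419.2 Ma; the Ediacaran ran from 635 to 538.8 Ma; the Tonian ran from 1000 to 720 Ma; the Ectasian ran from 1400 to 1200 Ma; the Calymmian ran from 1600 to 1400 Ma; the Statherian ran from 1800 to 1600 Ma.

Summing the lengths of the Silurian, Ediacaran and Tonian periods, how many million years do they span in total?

Duration is start − end for each: (443.8 − 419.2) + (635 − 538.8) + (1000 − 720).
That is 24.6 + 96.2 + 280, which totals 400.8 million years.

400.8 million years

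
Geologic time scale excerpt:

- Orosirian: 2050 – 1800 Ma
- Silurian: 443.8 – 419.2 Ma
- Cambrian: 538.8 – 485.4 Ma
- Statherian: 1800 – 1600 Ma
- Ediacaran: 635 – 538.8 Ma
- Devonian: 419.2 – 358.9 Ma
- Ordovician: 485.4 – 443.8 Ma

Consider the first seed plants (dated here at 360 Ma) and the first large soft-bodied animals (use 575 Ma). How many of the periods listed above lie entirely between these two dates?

575 Ma sits inside the Ediacaran (635–538.8) and 360 Ma inside the Devonian (419.2–358.9); neither of those is wholly between the two dates.
The listed periods lying completely between them are Cambrian, Ordovician, Silurian — 3 in all.

3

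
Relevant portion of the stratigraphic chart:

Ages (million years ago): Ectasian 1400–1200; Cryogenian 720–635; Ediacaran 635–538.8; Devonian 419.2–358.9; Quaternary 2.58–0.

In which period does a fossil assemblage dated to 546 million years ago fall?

Ediacaran

546 Ma lies between 635 and 538.8 Ma, so it falls in the Ediacaran.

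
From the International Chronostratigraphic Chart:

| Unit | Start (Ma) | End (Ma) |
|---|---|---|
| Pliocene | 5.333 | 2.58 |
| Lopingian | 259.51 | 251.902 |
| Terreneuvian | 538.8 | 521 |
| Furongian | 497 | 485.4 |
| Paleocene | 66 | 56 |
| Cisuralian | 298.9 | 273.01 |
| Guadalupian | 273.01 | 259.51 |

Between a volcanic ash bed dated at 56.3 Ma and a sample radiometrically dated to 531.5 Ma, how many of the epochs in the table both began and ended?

4

531.5 Ma sits inside the Terreneuvian (538.8–521) and 56.3 Ma inside the Paleocene (66–56); neither of those is wholly between the two dates.
The listed epochs lying completely between them are Furongian, Cisuralian, Guadalupian, Lopingian — 4 in all.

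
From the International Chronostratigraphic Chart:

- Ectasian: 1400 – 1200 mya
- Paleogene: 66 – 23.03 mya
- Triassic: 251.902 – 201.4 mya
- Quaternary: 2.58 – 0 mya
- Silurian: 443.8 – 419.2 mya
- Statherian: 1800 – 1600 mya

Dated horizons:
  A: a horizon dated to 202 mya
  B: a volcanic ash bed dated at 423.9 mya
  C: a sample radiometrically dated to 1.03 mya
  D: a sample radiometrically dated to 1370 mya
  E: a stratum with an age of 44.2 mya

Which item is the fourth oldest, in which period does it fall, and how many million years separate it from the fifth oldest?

Sorted oldest-first by Ma: D (1370), B (423.9), A (202), E (44.2), C (1.03).
The fourth oldest is E at 44.2 Ma, which lies in 66–23.03 Ma: the Paleogene.
The fifth oldest is C at 1.03 Ma; separation = |44.2 − 1.03| = 43.17 Myr.

E, in the Paleogene; 43.17 million years to C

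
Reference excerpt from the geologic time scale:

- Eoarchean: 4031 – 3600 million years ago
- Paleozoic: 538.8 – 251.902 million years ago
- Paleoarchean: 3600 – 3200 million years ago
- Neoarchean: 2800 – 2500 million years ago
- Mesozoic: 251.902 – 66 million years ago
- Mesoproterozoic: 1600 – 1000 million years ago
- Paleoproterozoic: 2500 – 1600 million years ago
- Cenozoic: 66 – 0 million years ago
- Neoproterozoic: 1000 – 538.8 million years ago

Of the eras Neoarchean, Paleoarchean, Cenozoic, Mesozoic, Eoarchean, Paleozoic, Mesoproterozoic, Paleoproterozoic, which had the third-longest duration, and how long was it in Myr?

Durations: Neoarchean 300; Paleoarchean 400; Cenozoic 66; Mesozoic 185.902; Eoarchean 431; Paleozoic 286.898; Mesoproterozoic 600; Paleoproterozoic 900 Myr.
Sorted longest-first: Paleoproterozoic (900), Mesoproterozoic (600), Eoarchean (431), Paleoarchean (400), Neoarchean (300), Paleozoic (286.898), Mesozoic (185.902), Cenozoic (66).
The third longest is Eoarchean at 431 Myr.

Eoarchean, 431 million years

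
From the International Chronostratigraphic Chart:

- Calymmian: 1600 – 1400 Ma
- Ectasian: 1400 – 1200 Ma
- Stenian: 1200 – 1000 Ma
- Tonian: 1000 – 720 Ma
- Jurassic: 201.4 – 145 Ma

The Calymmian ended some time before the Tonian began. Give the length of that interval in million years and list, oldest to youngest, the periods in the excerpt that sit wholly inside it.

The Calymmian closes at 1400 Ma and the Tonian opens at 1000 Ma, so the interval is 1400 − 1000 = 400 Myr.
A period fits inside if it starts at or after 1400 Ma and ends at or before 1000 Ma; oldest first that gives Ectasian, Stenian.

400 million years; Ectasian, Stenian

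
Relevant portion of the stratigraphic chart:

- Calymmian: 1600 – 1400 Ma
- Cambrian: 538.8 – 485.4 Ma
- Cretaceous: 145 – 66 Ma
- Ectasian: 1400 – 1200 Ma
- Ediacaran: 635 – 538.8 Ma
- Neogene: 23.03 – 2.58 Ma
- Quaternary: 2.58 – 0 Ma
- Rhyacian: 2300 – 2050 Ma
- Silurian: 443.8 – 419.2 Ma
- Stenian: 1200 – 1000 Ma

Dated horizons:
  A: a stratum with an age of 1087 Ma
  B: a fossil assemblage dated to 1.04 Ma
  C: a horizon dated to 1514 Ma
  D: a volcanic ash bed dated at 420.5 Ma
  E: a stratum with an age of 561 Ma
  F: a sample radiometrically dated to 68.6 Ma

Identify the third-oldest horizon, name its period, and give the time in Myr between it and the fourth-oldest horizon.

E, in the Ediacaran; 140.5 million years to D

Larger Ma means older, so oldest first: C 1514 > A 1087 > E 561 > D 420.5 > F 68.6 > B 1.04.
Counting 3 along gives E (561 Ma); the excerpt puts that inside the Ediacaran, 635–538.8 Ma.
Next in line is D (420.5 Ma), and 561 − 420.5 = 140.5 Myr.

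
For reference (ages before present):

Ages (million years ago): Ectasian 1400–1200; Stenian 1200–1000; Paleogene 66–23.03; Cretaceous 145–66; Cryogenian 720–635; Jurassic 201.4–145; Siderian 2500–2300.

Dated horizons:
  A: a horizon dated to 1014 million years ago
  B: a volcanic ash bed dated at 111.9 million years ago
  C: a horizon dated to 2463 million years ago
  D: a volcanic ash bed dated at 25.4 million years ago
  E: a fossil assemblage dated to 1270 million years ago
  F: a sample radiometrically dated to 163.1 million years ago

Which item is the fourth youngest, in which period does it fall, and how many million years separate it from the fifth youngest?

A, in the Stenian; 256 million years to E

Smaller Ma means younger, so youngest first: D 25.4 < B 111.9 < F 163.1 < A 1014 < E 1270 < C 2463.
Counting 4 along gives A (1014 Ma); the excerpt puts that inside the Stenian, 1200–1000 Ma.
Next in line is E (1270 Ma), and 1270 − 1014 = 256 Myr.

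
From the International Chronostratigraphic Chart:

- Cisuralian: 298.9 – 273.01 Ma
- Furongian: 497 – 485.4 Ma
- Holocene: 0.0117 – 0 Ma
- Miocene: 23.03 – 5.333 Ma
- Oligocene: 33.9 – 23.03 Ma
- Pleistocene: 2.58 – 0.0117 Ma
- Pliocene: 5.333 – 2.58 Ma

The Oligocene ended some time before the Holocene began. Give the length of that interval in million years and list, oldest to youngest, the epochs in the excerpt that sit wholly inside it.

End of Oligocene = 23.03 Ma; start of Holocene = 0.0117 Ma.
Gap = 23.03 − 0.0117 = 23.0183 Myr.
Epochs wholly inside 23.03–0.0117 Ma: Miocene (23.03–5.333), Pliocene (5.333–2.58), Pleistocene (2.58–0.0117).

23.0183 million years; Miocene, Pliocene, Pleistocene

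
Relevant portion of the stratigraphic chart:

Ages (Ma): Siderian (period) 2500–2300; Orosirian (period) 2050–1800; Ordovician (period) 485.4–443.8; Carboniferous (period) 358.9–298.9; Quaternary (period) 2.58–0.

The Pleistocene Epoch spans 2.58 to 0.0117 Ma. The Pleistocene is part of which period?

Quaternary

The Pleistocene (2.58–0.0117 Ma) lies entirely within 2.58–0 Ma, the Quaternary Period.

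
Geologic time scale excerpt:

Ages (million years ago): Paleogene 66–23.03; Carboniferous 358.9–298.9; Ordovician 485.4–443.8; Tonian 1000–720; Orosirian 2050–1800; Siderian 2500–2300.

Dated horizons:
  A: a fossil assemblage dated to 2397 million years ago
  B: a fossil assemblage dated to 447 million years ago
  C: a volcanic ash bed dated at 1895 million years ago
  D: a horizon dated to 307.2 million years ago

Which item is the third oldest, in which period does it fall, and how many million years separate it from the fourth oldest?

B, in the Ordovician; 139.8 million years to D

Sorted oldest-first by Ma: A (2397), C (1895), B (447), D (307.2).
The third oldest is B at 447 Ma, which lies in 485.4–443.8 Ma: the Ordovician.
The fourth oldest is D at 307.2 Ma; separation = |447 − 307.2| = 139.8 Myr.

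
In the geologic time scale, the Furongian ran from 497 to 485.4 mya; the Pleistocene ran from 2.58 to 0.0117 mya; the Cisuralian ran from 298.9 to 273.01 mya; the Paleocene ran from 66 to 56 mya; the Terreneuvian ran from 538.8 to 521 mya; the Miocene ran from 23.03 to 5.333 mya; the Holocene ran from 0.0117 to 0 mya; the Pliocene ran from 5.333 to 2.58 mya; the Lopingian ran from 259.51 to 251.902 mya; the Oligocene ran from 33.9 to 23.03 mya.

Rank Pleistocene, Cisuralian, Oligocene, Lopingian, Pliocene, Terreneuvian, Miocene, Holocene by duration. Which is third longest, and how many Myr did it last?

Miocene, 17.697 million years

Start − end for each: Pleistocene 2.58 − 0.0117 = 2.5683; Cisuralian 298.9 − 273.01 = 25.89; Oligocene 33.9 − 23.03 = 10.87; Lopingian 259.51 − 251.902 = 7.608; Pliocene 5.333 − 2.58 = 2.753; Terreneuvian 538.8 − 521 = 17.8; Miocene 23.03 − 5.333 = 17.697; Holocene 0.0117 − 0 = 0.0117.
Ranking these from longest: Cisuralian > Terreneuvian > Miocene > Oligocene > Lopingian > Pliocene > Pleistocene > Holocene.
Position 3 in that ranking is Miocene, which lasted 17.697 Myr.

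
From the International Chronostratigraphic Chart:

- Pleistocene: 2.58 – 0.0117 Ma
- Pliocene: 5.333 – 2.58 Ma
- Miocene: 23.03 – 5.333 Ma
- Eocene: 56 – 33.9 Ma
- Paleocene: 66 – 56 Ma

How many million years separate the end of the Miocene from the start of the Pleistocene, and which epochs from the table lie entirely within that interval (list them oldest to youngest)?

End of Miocene = 5.333 Ma; start of Pleistocene = 2.58 Ma.
Gap = 5.333 − 2.58 = 2.753 Myr.
Epochs wholly inside 5.333–2.58 Ma: Pliocene (5.333–2.58).

2.753 million years; Pliocene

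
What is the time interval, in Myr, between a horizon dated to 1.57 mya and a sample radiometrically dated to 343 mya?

341.43 million years

343 − 1.57 = 341.43 million years.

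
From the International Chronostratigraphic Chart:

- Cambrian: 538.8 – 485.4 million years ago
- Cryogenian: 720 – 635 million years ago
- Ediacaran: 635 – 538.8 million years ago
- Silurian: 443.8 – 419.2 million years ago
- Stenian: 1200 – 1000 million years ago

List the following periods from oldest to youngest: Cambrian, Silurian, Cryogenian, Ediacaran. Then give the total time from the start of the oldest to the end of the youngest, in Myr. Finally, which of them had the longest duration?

Start ages (Ma): Cryogenian 720, Ediacaran 635, Cambrian 538.8, Silurian 443.8.
Ordered oldest to youngest: Cryogenian, Ediacaran, Cambrian, Silurian.
Span = 720 − 419.2 = 300.8 Myr.
Durations: Silurian 24.6, Cambrian 53.4, Ediacaran 96.2, Cryogenian 85 → longest is Ediacaran (96.2 Myr).

Cryogenian, Ediacaran, Cambrian, Silurian; total span 300.8 Myr; longest is Ediacaran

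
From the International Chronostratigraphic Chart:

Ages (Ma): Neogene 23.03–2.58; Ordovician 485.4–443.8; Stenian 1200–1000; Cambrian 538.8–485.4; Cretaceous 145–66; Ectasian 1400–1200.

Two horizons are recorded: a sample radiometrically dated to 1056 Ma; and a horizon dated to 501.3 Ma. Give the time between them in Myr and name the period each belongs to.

554.7 million years apart; the first in the Stenian, the second in the Cambrian

Elapsed time: 1056 − 501.3 = 554.7 Myr.
1056 Ma lies within 1200–1000 Ma: Stenian.
501.3 Ma lies within 538.8–485.4 Ma: Cambrian.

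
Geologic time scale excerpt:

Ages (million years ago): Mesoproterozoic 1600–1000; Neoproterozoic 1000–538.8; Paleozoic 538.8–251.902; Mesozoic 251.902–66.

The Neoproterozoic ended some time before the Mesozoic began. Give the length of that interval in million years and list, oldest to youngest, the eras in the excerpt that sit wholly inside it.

The Neoproterozoic closes at 538.8 Ma and the Mesozoic opens at 251.902 Ma, so the interval is 538.8 − 251.902 = 286.898 Myr.
An era fits inside if it starts at or after 538.8 Ma and ends at or before 251.902 Ma; oldest first that gives Paleozoic.

286.898 million years; Paleozoic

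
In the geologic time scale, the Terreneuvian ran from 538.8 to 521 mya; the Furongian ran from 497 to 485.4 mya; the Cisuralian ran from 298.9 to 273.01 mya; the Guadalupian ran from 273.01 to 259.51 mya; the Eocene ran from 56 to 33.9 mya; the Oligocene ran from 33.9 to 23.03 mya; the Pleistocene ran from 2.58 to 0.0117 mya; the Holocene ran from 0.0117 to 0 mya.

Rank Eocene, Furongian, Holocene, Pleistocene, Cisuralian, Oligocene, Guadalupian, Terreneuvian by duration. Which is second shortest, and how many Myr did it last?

Pleistocene, 2.5683 million years

Durations: Eocene 22.1; Furongian 11.6; Holocene 0.0117; Pleistocene 2.5683; Cisuralian 25.89; Oligocene 10.87; Guadalupian 13.5; Terreneuvian 17.8 Myr.
Sorted shortest-first: Holocene (0.0117), Pleistocene (2.5683), Oligocene (10.87), Furongian (11.6), Guadalupian (13.5), Terreneuvian (17.8), Eocene (22.1), Cisuralian (25.89).
The second shortest is Pleistocene at 2.5683 Myr.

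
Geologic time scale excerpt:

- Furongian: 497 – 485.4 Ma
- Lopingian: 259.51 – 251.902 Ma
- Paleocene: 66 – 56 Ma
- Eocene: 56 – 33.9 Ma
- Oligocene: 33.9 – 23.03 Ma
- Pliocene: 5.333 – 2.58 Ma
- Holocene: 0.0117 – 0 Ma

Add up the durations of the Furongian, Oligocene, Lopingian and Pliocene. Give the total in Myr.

Each duration: Furongian = 11.6; Oligocene = 10.87; Lopingian = 7.608; Pliocene = 2.753.
Sum: 11.6 + 10.87 + 7.608 + 2.753 = 32.831 Myr.

32.831 million years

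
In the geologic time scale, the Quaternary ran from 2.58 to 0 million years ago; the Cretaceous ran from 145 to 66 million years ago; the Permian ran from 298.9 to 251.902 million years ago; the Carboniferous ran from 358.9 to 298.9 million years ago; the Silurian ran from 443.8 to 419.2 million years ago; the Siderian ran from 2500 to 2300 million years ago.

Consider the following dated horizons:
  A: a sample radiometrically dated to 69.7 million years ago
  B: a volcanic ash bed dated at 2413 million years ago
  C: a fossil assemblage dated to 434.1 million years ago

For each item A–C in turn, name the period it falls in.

A — Cretaceous; B — Siderian; C — Silurian

A: 69.7 Ma lies in 145–66 Ma, so Cretaceous.
B: 2413 Ma lies in 2500–2300 Ma, so Siderian.
C: 434.1 Ma lies in 443.8–419.2 Ma, so Silurian.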